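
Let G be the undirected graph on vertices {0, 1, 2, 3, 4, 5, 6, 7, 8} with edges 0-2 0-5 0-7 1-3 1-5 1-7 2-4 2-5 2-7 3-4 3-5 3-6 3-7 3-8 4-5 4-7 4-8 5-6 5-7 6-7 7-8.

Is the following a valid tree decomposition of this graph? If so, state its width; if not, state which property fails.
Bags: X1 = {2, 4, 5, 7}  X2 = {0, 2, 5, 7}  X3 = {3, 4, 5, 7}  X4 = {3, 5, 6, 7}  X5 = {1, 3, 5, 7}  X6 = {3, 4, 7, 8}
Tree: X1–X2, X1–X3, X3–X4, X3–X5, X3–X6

Yes; width 3.

Checking the three conditions: (i) the bags cover all of {0, 1, 2, 3, 4, 5, 6, 7, 8}; (ii) for each edge, some bag contains both endpoints; (iii) the bags containing any fixed vertex form a subtree. All hold, so the decomposition is valid with width 4 − 1 = 3.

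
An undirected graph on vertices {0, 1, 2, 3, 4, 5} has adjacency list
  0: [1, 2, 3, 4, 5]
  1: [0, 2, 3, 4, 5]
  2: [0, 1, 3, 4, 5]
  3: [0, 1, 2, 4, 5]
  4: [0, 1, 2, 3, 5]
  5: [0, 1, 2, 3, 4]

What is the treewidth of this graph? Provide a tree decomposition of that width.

Treewidth 5.
Bags: B1 = {0, 1, 2, 3, 4, 5}
Tree: (single bag)

A single bag containing all 6 vertices is trivially a valid decomposition of width 5. On the other hand G contains the 6-clique {0, 1, 2, 3, 4, 5}. A clique must lie in a single bag of any decomposition, so no decomposition can have width below 5. Combining the bounds, tw(G) = 5.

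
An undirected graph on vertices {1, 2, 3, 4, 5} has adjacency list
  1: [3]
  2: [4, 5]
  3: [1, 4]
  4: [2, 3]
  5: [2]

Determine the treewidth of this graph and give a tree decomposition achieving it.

Treewidth 1.
One optimal decomposition is:
Bags: B1 = {1, 3}  B2 = {3, 4}  B3 = {2, 4}  B4 = {2, 5}
Tree: B1–B2, B2–B3, B3–B4

Each bag holds 2 vertices, so the decomposition has width 1, which upper-bounds the treewidth. Since G has at least one edge (e.g. 1–3), it is not an edgeless graph, so tw(G) ≥ 1. Therefore the treewidth is 1.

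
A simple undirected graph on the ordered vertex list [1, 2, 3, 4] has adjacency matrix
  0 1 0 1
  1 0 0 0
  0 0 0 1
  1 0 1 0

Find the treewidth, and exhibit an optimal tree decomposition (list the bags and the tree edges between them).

Treewidth 1.
One such decomposition:
Bags: B1 = {3, 4}  B2 = {1, 4}  B3 = {1, 2}
Tree: B1–B2, B2–B3

Every bag has size at most 2, so the width is 2 − 1 = 1 and tw(G) ≤ 1. Any graph with an edge has treewidth ≥ 1, and G has the edge 3–4. Combining the bounds, tw(G) = 1.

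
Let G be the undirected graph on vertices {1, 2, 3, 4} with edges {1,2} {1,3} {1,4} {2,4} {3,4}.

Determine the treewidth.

A width-2 tree decomposition is:
Bags: B1 = {1, 3, 4}  B2 = {1, 2, 4}
Tree: B1–B2
Every bag has size at most 3, so the width is 3 − 1 = 2 and tw(G) ≤ 2. Conversely, {1, 2, 4} is a clique of size 3, and the vertices of any clique must share a bag in every tree decomposition; so some bag has ≥ 3 vertices and tw(G) ≥ 2. The upper and lower bounds meet at 2, so that is the treewidth.

2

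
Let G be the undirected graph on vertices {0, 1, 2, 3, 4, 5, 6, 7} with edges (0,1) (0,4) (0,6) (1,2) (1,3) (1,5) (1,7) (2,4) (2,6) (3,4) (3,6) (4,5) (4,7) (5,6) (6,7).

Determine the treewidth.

3

A width-3 tree decomposition is:
Bags: B1 = {1, 4, 5, 6}  B2 = {0, 1, 4, 6}  B3 = {1, 3, 4, 6}  B4 = {1, 2, 4, 6}  B5 = {1, 4, 6, 7}
Tree: B1–B2, B2–B3, B3–B4, B4–B5
Each bag holds 4 vertices, so the decomposition has width 3, which upper-bounds the treewidth. For the lower bound: the 4 vertex sets {4,5}, {0,1}, {6}, {3} are disjoint, each induces a connected subgraph, and every pair is joined by at least one edge of G. Contracting each set to a single vertex therefore yields K_{4} as a minor, and since treewidth is minor-monotone, tw(G) ≥ tw(K_{4}) = 3. Combining the bounds, tw(G) = 3.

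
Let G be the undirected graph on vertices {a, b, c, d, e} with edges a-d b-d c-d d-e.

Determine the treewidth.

1

A width-1 tree decomposition is:
Bags: B1 = {b, d}  B2 = {d, e}  B3 = {c, d}  B4 = {a, d}
Tree: B1–B2, B1–B3, B3–B4
Each bag holds 2 vertices, so the decomposition has width 1, which upper-bounds the treewidth. G has an edge, so its treewidth is at least 1. Hence tw(G) = 1 exactly.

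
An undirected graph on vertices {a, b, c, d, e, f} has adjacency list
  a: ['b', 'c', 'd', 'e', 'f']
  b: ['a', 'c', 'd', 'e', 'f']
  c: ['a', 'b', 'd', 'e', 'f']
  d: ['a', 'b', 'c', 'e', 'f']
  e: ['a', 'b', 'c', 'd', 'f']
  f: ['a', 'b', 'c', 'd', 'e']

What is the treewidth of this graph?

5

A width-5 tree decomposition is:
Bags: B1 = {a, b, c, d, e, f}
Tree: (single bag)
A single bag containing all 6 vertices is trivially a valid decomposition of width 5. On the other hand G contains the 6-clique {a, b, c, d, e, f}. A clique must lie in a single bag of any decomposition, so no decomposition can have width below 5. Hence tw(G) = 5 exactly.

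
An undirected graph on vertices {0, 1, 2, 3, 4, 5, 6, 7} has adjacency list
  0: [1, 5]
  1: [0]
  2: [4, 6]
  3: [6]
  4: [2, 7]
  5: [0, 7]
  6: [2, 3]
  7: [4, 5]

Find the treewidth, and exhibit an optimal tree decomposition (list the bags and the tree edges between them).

Treewidth 1.
Bags: B1 = {0, 1}  B2 = {0, 5}  B3 = {5, 7}  B4 = {4, 7}  B5 = {2, 4}  B6 = {2, 6}  B7 = {3, 6}
Tree: B1–B2, B2–B3, B3–B4, B4–B5, B5–B6, B6–B7

Each bag holds 2 vertices, so the decomposition has width 1, which upper-bounds the treewidth. Any graph with an edge has treewidth ≥ 1, and G has the edge 1–0. The upper and lower bounds meet at 1, so that is the treewidth.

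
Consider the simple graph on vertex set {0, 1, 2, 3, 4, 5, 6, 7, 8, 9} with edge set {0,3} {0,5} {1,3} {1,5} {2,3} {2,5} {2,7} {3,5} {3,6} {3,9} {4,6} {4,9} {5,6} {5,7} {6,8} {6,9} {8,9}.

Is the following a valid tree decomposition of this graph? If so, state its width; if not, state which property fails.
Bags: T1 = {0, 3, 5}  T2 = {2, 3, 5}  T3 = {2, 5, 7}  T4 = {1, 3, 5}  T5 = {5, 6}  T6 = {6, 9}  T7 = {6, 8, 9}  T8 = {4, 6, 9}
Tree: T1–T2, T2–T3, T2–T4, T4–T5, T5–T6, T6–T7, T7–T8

A tree decomposition must satisfy three properties: every vertex lies in some bag; for every edge, both endpoints lie together in some bag; and for every vertex, the bags containing it form a connected subtree. Here edge (3,6) lies in no bag, so the decomposition is invalid.

No — edge (3,6) lies in no bag.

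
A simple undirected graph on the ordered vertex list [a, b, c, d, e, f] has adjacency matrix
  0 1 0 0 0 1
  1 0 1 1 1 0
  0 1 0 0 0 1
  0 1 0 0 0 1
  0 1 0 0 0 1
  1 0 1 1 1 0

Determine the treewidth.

A width-2 tree decomposition is:
Bags: B1 = {b, e, f}  B2 = {b, c, f}  B3 = {b, d, f}  B4 = {a, b, f}
Tree: B1–B2, B2–B3, B3–B4
Each bag holds 3 vertices, so the decomposition has width 2, which upper-bounds the treewidth. For the lower bound, G contains the cycle b–e–f–c–b, so G is not a forest; only forests have treewidth ≤ 1, hence tw(G) ≥ 2. The upper and lower bounds meet at 2, so that is the treewidth.

2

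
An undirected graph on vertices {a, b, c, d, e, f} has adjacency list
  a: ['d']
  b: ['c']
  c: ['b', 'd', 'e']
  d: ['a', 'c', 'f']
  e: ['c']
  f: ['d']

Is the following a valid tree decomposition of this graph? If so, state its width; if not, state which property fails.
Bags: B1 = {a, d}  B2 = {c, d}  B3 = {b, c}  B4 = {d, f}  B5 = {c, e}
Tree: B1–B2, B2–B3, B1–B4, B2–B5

Yes; width 1.

Every vertex of G appears in some bag (union = {a, b, c, d, e, f}); every edge is covered by a bag; and for each vertex v the set of bags containing v is connected in the bag tree. The decomposition is therefore valid. The largest bag has 2 vertices, so the width is 1.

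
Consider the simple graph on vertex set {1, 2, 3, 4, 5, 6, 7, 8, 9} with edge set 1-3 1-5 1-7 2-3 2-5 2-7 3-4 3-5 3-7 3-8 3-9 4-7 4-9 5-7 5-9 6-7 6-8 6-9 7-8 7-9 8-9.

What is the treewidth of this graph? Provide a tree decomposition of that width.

The largest bag has 4 vertices, giving width 3; this decomposition certifies tw(G) ≤ 3. Conversely, {3, 7, 8, 9} is a clique of size 4, and the vertices of any clique must share a bag in every tree decomposition; so some bag has ≥ 4 vertices and tw(G) ≥ 3. Therefore the treewidth is 3.

Treewidth 3.
Bags: B1 = {3, 4, 7, 9}  B2 = {3, 5, 7, 9}  B3 = {1, 3, 5, 7}  B4 = {2, 3, 5, 7}  B5 = {3, 7, 8, 9}  B6 = {6, 7, 8, 9}
Tree: B1–B2, B2–B3, B3–B4, B2–B5, B5–B6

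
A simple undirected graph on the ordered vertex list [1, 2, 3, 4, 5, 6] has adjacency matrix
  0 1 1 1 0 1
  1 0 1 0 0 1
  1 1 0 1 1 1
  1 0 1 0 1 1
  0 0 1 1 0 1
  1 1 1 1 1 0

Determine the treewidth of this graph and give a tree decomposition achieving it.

Each bag holds 4 vertices, so the decomposition has width 3, which upper-bounds the treewidth. Conversely, {1, 2, 3, 6} is a clique of size 4, and the vertices of any clique must share a bag in every tree decomposition; so some bag has ≥ 4 vertices and tw(G) ≥ 3. Therefore the treewidth is 3.

Treewidth 3.
One such decomposition:
Bags: B1 = {1, 2, 3, 6}  B2 = {1, 3, 4, 6}  B3 = {3, 4, 5, 6}
Tree: B1–B2, B2–B3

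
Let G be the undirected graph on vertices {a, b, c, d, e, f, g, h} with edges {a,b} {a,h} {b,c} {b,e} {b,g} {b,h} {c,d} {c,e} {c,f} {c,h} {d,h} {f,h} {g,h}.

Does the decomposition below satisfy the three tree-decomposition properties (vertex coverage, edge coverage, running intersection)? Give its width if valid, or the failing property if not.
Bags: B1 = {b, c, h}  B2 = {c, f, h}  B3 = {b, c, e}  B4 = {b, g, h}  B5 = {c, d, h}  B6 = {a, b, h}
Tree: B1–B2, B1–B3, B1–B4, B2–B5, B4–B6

Vertex coverage: the bags together contain {a, b, c, d, e, f, g, h}, the full vertex set. Edge coverage: each edge of G has both endpoints in at least one bag. Running intersection: for every vertex, the bags containing it form a connected subtree. All three properties hold, so this is a valid tree decomposition of width max|bag| − 1 = 2, and hence tw(G) ≤ 2.

Yes; width 2.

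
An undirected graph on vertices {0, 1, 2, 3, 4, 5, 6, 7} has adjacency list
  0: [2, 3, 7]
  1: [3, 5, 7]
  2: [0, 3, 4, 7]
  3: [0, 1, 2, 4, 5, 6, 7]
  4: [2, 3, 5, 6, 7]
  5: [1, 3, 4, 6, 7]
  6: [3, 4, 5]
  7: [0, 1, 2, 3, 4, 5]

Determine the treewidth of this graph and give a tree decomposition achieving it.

Treewidth 3.
One such decomposition:
Bags: B1 = {3, 4, 5, 7}  B2 = {1, 3, 5, 7}  B3 = {2, 3, 4, 7}  B4 = {0, 2, 3, 7}  B5 = {3, 4, 5, 6}
Tree: B1–B2, B1–B3, B3–B4, B1–B5

The largest bag has 4 vertices, giving width 3; this decomposition certifies tw(G) ≤ 3. On the other hand G contains the 4-clique {3, 4, 5, 6}. A clique must lie in a single bag of any decomposition, so no decomposition can have width below 3. Therefore the treewidth is 3.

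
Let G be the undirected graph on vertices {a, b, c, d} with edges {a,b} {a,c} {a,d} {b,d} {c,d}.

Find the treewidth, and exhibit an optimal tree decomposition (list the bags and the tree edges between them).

Every bag has size at most 3, so the width is 3 − 1 = 2 and tw(G) ≤ 2. On the other hand G contains the 3-clique {a, c, d}. A clique must lie in a single bag of any decomposition, so no decomposition can have width below 2. Combining the bounds, tw(G) = 2.

Treewidth 2.
Bags: B1 = {a, b, d}  B2 = {a, c, d}
Tree: B1–B2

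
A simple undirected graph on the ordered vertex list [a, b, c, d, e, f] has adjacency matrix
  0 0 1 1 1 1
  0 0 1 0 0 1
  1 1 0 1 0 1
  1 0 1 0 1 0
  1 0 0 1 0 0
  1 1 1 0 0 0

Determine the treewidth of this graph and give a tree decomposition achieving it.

The largest bag has 3 vertices, giving width 2; this decomposition certifies tw(G) ≤ 2. For the lower bound, the 3 vertices {a, d, e} are pairwise adjacent, and any tree decomposition puts a clique entirely inside one bag — forcing width ≥ 2. The upper and lower bounds meet at 2, so that is the treewidth.

Treewidth 2.
Bags: B1 = {b, c, f}  B2 = {a, c, f}  B3 = {a, c, d}  B4 = {a, d, e}
Tree: B1–B2, B2–B3, B3–B4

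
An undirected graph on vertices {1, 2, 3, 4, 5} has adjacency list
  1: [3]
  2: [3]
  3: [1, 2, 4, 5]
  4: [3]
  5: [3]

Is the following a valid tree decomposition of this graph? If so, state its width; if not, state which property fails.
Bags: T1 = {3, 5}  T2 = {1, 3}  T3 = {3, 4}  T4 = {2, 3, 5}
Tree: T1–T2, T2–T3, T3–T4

A tree decomposition must satisfy three properties: every vertex lies in some bag; for every edge, both endpoints lie together in some bag; and for every vertex, the bags containing it form a connected subtree. Here bags containing vertex 5 are not connected in the tree, so the decomposition is invalid.

No — bags containing vertex 5 are not connected in the tree.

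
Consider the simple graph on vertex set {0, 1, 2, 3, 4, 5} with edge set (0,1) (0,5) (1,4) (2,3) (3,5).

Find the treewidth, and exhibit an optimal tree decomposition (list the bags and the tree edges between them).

Each bag holds 2 vertices, so the decomposition has width 1, which upper-bounds the treewidth. Since G has at least one edge (e.g. 2–3), it is not an edgeless graph, so tw(G) ≥ 1. Combining the bounds, tw(G) = 1.

Treewidth 1.
One optimal decomposition is:
Bags: B1 = {2, 3}  B2 = {3, 5}  B3 = {0, 5}  B4 = {0, 1}  B5 = {1, 4}
Tree: B1–B2, B2–B3, B3–B4, B4–B5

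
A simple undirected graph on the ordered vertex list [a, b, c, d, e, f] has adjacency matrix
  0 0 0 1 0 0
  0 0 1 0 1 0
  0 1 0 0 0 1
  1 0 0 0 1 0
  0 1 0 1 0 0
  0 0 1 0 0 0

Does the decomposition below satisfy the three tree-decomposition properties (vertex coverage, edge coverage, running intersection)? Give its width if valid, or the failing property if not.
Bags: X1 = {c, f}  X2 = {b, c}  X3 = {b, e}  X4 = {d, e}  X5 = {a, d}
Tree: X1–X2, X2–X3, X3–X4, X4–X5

Every vertex of G appears in some bag (union = {a, b, c, d, e, f}); every edge is covered by a bag; and for each vertex v the set of bags containing v is connected in the bag tree. The decomposition is therefore valid. The largest bag has 2 vertices, so the width is 1.

Yes; width 1.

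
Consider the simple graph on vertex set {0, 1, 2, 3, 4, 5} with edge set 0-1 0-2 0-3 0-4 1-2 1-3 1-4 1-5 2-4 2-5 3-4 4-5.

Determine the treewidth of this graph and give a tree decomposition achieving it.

Treewidth 3.
Bags: B1 = {0, 1, 2, 4}  B2 = {0, 1, 3, 4}  B3 = {1, 2, 4, 5}
Tree: B1–B2, B1–B3

The largest bag has 4 vertices, giving width 3; this decomposition certifies tw(G) ≤ 3. On the other hand G contains the 4-clique {0, 1, 2, 4}. A clique must lie in a single bag of any decomposition, so no decomposition can have width below 3. Hence tw(G) = 3 exactly.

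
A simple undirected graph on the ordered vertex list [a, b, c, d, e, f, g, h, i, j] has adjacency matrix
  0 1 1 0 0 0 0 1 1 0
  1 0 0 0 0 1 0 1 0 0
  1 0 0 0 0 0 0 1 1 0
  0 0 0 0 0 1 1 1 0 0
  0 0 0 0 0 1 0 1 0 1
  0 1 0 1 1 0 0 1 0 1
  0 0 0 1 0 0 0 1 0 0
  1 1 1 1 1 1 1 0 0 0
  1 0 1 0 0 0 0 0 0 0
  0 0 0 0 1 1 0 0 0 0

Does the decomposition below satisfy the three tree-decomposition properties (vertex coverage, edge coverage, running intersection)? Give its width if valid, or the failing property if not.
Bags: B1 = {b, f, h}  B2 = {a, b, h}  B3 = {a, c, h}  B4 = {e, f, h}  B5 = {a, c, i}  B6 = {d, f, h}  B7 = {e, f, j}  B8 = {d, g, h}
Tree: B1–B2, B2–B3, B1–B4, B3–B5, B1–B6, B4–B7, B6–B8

Yes; width 2.

Every vertex of G appears in some bag (union = {a, b, c, d, e, f, g, h, i, j}); every edge is covered by a bag; and for each vertex v the set of bags containing v is connected in the bag tree. The decomposition is therefore valid. The largest bag has 3 vertices, so the width is 2.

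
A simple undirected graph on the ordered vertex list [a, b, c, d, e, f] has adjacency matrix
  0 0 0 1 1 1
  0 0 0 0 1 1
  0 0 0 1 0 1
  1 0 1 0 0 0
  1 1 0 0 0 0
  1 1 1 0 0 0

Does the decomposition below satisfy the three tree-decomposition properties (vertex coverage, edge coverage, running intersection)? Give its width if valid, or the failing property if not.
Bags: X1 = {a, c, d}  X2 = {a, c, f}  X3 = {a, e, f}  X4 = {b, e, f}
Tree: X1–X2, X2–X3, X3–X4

Yes; width 2.

Checking the three conditions: (i) the bags cover all of {a, b, c, d, e, f}; (ii) for each edge, some bag contains both endpoints; (iii) the bags containing any fixed vertex form a subtree. All hold, so the decomposition is valid with width 3 − 1 = 2.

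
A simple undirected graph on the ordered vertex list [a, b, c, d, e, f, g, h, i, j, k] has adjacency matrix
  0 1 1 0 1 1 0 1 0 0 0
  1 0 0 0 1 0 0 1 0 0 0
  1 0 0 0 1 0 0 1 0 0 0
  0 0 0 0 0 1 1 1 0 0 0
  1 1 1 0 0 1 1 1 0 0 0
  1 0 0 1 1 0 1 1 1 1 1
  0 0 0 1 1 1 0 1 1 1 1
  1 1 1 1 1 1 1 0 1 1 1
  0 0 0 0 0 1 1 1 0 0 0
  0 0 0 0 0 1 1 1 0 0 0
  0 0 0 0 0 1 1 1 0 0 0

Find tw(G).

3

A width-3 tree decomposition is:
Bags: B1 = {d, f, g, h}  B2 = {e, f, g, h}  B3 = {f, g, h, i}  B4 = {f, g, h, j}  B5 = {a, e, f, h}  B6 = {a, b, e, h}  B7 = {a, c, e, h}  B8 = {f, g, h, k}
Tree: B1–B2, B2–B3, B3–B4, B2–B5, B5–B6, B6–B7, B3–B8
Each bag holds 4 vertices, so the decomposition has width 3, which upper-bounds the treewidth. Conversely, {a, c, e, h} is a clique of size 4, and the vertices of any clique must share a bag in every tree decomposition; so some bag has ≥ 4 vertices and tw(G) ≥ 3. Combining the bounds, tw(G) = 3.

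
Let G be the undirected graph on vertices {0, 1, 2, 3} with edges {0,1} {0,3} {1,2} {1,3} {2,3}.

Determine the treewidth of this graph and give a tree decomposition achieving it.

Treewidth 2.
Bags: B1 = {0, 1, 3}  B2 = {1, 2, 3}
Tree: B1–B2

Each bag holds 3 vertices, so the decomposition has width 2, which upper-bounds the treewidth. Conversely, {0, 1, 3} is a clique of size 3, and the vertices of any clique must share a bag in every tree decomposition; so some bag has ≥ 3 vertices and tw(G) ≥ 2. The upper and lower bounds meet at 2, so that is the treewidth.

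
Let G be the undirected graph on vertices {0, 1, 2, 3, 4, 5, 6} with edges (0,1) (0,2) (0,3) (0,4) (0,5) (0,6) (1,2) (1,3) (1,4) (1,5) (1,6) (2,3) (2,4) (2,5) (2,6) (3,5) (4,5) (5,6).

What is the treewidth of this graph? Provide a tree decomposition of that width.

Each bag holds 5 vertices, so the decomposition has width 4, which upper-bounds the treewidth. Conversely, {0, 1, 2, 3, 5} is a clique of size 5, and the vertices of any clique must share a bag in every tree decomposition; so some bag has ≥ 5 vertices and tw(G) ≥ 4. Hence tw(G) = 4 exactly.

Treewidth 4.
One such decomposition:
Bags: B1 = {0, 1, 2, 5, 6}  B2 = {0, 1, 2, 4, 5}  B3 = {0, 1, 2, 3, 5}
Tree: B1–B2, B1–B3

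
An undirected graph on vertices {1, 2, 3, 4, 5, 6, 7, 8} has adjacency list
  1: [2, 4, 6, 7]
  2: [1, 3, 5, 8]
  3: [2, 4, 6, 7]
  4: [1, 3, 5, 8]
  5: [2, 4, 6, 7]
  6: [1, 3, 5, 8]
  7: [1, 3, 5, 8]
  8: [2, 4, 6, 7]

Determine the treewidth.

4

A width-4 tree decomposition is:
Bags: B1 = {1, 2, 3, 5, 8}  B2 = {1, 3, 4, 5, 8}  B3 = {1, 3, 5, 7, 8}  B4 = {1, 3, 5, 6, 8}
Tree: B1–B2, B2–B3, B3–B4
The largest bag has 5 vertices, giving width 4; this decomposition certifies tw(G) ≤ 4. For the lower bound: the 5 vertex sets {2,3}, {4,5}, {1,7}, {8}, {6} are disjoint, each induces a connected subgraph, and every pair is joined by at least one edge of G. Contracting each set to a single vertex therefore yields K_{5} as a minor, and since treewidth is minor-monotone, tw(G) ≥ tw(K_{5}) = 4. Combining the bounds, tw(G) = 4.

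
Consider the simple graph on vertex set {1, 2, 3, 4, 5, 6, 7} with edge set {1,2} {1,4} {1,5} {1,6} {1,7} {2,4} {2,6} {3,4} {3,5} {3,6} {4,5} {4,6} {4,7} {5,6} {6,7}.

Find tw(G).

3

A width-3 tree decomposition is:
Bags: B1 = {1, 4, 6, 7}  B2 = {1, 2, 4, 6}  B3 = {1, 4, 5, 6}  B4 = {3, 4, 5, 6}
Tree: B1–B2, B1–B3, B3–B4
Every bag has size at most 4, so the width is 4 − 1 = 3 and tw(G) ≤ 3. On the other hand G contains the 4-clique {1, 2, 4, 6}. A clique must lie in a single bag of any decomposition, so no decomposition can have width below 3. Combining the bounds, tw(G) = 3.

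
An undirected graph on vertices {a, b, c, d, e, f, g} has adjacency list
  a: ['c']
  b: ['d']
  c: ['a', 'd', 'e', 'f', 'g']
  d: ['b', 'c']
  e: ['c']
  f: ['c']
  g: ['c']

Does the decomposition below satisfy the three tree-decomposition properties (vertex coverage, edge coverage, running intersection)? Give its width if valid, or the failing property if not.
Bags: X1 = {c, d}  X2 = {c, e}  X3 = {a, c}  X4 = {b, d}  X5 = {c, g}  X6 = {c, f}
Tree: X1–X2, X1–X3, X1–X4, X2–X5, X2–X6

Yes; width 1.

Checking the three conditions: (i) the bags cover all of {a, b, c, d, e, f, g}; (ii) for each edge, some bag contains both endpoints; (iii) the bags containing any fixed vertex form a subtree. All hold, so the decomposition is valid with width 2 − 1 = 1.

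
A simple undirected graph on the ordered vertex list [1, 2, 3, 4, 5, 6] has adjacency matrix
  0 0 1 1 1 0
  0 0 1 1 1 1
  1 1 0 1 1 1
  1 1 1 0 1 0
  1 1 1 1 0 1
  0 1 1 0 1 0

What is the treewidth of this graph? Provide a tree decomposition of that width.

Treewidth 3.
Bags: B1 = {2, 3, 4, 5}  B2 = {2, 3, 5, 6}  B3 = {1, 3, 4, 5}
Tree: B1–B2, B1–B3

Every bag has size at most 4, so the width is 4 − 1 = 3 and tw(G) ≤ 3. On the other hand G contains the 4-clique {1, 3, 4, 5}. A clique must lie in a single bag of any decomposition, so no decomposition can have width below 3. Therefore the treewidth is 3.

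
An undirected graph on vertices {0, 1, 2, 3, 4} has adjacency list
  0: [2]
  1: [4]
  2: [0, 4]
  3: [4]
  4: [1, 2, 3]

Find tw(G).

A width-1 tree decomposition is:
Bags: B1 = {2, 4}  B2 = {3, 4}  B3 = {0, 2}  B4 = {1, 4}
Tree: B1–B2, B1–B3, B2–B4
The largest bag has 2 vertices, giving width 1; this decomposition certifies tw(G) ≤ 1. Since G has at least one edge (e.g. 4–2), it is not an edgeless graph, so tw(G) ≥ 1. The upper and lower bounds meet at 1, so that is the treewidth.

1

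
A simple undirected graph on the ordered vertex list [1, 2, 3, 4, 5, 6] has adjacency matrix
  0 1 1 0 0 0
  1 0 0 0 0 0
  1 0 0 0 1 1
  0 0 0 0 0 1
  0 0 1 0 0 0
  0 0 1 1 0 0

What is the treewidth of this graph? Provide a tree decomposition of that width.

Treewidth 1.
One optimal decomposition is:
Bags: B1 = {3, 6}  B2 = {1, 3}  B3 = {1, 2}  B4 = {4, 6}  B5 = {3, 5}
Tree: B1–B2, B2–B3, B1–B4, B1–B5

The largest bag has 2 vertices, giving width 1; this decomposition certifies tw(G) ≤ 1. Any graph with an edge has treewidth ≥ 1, and G has the edge 6–3. Therefore the treewidth is 1.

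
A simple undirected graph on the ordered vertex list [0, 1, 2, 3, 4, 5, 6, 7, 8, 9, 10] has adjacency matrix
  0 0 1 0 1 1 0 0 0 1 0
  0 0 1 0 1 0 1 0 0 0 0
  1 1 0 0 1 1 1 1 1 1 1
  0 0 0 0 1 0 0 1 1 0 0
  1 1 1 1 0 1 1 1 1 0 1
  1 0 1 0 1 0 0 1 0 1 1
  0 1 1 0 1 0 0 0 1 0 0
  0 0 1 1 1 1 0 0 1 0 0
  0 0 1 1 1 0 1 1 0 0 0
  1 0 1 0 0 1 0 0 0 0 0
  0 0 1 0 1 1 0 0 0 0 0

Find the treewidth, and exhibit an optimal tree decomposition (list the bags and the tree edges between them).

Every bag has size at most 4, so the width is 4 − 1 = 3 and tw(G) ≤ 3. On the other hand G contains the 4-clique {0, 2, 5, 9}. A clique must lie in a single bag of any decomposition, so no decomposition can have width below 3. Combining the bounds, tw(G) = 3.

Treewidth 3.
Bags: B1 = {2, 4, 5, 7}  B2 = {2, 4, 7, 8}  B3 = {0, 2, 4, 5}  B4 = {2, 4, 5, 10}  B5 = {2, 4, 6, 8}  B6 = {1, 2, 4, 6}  B7 = {3, 4, 7, 8}  B8 = {0, 2, 5, 9}
Tree: B1–B2, B1–B3, B1–B4, B2–B5, B5–B6, B2–B7, B3–B8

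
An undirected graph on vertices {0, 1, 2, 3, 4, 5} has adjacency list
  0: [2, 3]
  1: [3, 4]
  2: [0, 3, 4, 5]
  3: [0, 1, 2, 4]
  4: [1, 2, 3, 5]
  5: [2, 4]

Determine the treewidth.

A width-2 tree decomposition is:
Bags: B1 = {2, 3, 4}  B2 = {2, 4, 5}  B3 = {0, 2, 3}  B4 = {1, 3, 4}
Tree: B1–B2, B1–B3, B1–B4
The largest bag has 3 vertices, giving width 2; this decomposition certifies tw(G) ≤ 2. Conversely, {1, 3, 4} is a clique of size 3, and the vertices of any clique must share a bag in every tree decomposition; so some bag has ≥ 3 vertices and tw(G) ≥ 2. Combining the bounds, tw(G) = 2.

2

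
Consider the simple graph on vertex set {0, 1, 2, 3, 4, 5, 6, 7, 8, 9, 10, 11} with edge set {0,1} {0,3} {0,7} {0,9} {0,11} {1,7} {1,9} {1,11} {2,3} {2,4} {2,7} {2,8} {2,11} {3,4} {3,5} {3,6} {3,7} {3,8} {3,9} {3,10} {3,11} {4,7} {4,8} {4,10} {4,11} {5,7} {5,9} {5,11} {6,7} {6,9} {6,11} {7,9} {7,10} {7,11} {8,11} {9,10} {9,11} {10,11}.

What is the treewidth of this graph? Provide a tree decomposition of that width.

Each bag holds 5 vertices, so the decomposition has width 4, which upper-bounds the treewidth. For the lower bound, the 5 vertices {0, 1, 7, 9, 11} are pairwise adjacent, and any tree decomposition puts a clique entirely inside one bag — forcing width ≥ 4. Hence tw(G) = 4 exactly.

Treewidth 4.
One optimal decomposition is:
Bags: B1 = {3, 6, 7, 9, 11}  B2 = {3, 5, 7, 9, 11}  B3 = {3, 7, 9, 10, 11}  B4 = {3, 4, 7, 10, 11}  B5 = {2, 3, 4, 7, 11}  B6 = {0, 3, 7, 9, 11}  B7 = {0, 1, 7, 9, 11}  B8 = {2, 3, 4, 8, 11}
Tree: B1–B2, B1–B3, B3–B4, B4–B5, B1–B6, B6–B7, B5–B8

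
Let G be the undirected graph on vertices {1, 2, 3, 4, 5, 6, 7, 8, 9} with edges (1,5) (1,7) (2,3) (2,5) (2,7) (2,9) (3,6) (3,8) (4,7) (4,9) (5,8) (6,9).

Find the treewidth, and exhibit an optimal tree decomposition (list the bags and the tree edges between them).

Treewidth 3.
One such decomposition:
Bags: B1 = {1, 5, 7, 8}  B2 = {2, 5, 7, 8}  B3 = {2, 3, 7, 8}  B4 = {2, 3, 4, 7}  B5 = {2, 3, 4, 9}  B6 = {3, 4, 6, 9}
Tree: B1–B2, B2–B3, B3–B4, B4–B5, B5–B6

Each bag holds 4 vertices, so the decomposition has width 3, which upper-bounds the treewidth. For the lower bound: the 4 vertex sets {1,5,8}, {7}, {2}, {3,4,6,9} are disjoint, each induces a connected subgraph, and every pair is joined by at least one edge of G. Contracting each set to a single vertex therefore yields K_{4} as a minor, and since treewidth is minor-monotone, tw(G) ≥ tw(K_{4}) = 3. Combining the bounds, tw(G) = 3.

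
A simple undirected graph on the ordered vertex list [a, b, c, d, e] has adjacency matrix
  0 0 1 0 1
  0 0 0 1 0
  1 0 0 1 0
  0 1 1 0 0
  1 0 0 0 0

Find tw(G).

1

A width-1 tree decomposition is:
Bags: B1 = {a, e}  B2 = {a, c}  B3 = {c, d}  B4 = {b, d}
Tree: B1–B2, B2–B3, B3–B4
Every bag has size at most 2, so the width is 2 − 1 = 1 and tw(G) ≤ 1. G has an edge, so its treewidth is at least 1. Combining the bounds, tw(G) = 1.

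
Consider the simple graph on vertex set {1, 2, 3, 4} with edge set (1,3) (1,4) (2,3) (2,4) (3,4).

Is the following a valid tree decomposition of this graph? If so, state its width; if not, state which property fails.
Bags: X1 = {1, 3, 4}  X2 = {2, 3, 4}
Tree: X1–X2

Yes; width 2.

Checking the three conditions: (i) the bags cover all of {1, 2, 3, 4}; (ii) for each edge, some bag contains both endpoints; (iii) the bags containing any fixed vertex form a subtree. All hold, so the decomposition is valid with width 3 − 1 = 2.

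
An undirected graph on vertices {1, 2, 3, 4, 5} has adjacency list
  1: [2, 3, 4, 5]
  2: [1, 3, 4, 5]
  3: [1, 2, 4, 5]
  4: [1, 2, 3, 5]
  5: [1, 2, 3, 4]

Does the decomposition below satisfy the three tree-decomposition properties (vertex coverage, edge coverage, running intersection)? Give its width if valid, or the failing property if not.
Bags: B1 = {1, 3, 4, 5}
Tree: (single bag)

A tree decomposition must satisfy three properties: every vertex lies in some bag; for every edge, both endpoints lie together in some bag; and for every vertex, the bags containing it form a connected subtree. Here vertex 2 appears in no bag, so the decomposition is invalid.

No — vertex 2 appears in no bag.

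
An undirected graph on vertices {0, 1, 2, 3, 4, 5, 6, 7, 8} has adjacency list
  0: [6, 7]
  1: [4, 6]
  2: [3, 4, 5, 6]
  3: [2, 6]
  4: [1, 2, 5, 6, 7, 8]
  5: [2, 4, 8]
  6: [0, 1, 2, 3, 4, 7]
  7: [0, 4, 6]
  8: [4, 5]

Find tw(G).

2

A width-2 tree decomposition is:
Bags: B1 = {4, 6, 7}  B2 = {2, 4, 6}  B3 = {2, 3, 6}  B4 = {1, 4, 6}  B5 = {0, 6, 7}  B6 = {2, 4, 5}  B7 = {4, 5, 8}
Tree: B1–B2, B2–B3, B1–B4, B1–B5, B2–B6, B6–B7
Every bag has size at most 3, so the width is 3 − 1 = 2 and tw(G) ≤ 2. Conversely, {0, 6, 7} is a clique of size 3, and the vertices of any clique must share a bag in every tree decomposition; so some bag has ≥ 3 vertices and tw(G) ≥ 2. The upper and lower bounds meet at 2, so that is the treewidth.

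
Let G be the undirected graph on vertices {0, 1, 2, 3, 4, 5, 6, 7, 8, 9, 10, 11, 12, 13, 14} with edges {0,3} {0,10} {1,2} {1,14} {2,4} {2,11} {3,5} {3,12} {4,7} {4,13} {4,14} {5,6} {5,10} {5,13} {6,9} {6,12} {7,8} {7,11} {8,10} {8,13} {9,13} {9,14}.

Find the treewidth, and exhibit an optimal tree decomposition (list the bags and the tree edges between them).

Treewidth 3.
Bags: B1 = {1, 2, 7, 11}  B2 = {1, 2, 4, 7}  B3 = {1, 4, 7, 14}  B4 = {4, 7, 8, 14}  B5 = {4, 8, 13, 14}  B6 = {8, 9, 13, 14}  B7 = {8, 9, 10, 13}  B8 = {5, 9, 10, 13}  B9 = {5, 6, 9, 10}  B10 = {0, 5, 6, 10}  B11 = {0, 3, 5, 6}  B12 = {0, 3, 6, 12}
Tree: B1–B2, B2–B3, B3–B4, B4–B5, B5–B6, B6–B7, B7–B8, B8–B9, B9–B10, B10–B11, B11–B12

Every bag has size at most 4, so the width is 4 − 1 = 3 and tw(G) ≤ 3. For the lower bound: the 4 vertex sets {1,2,11}, {7}, {4}, {8,9,13,14} are disjoint, each induces a connected subgraph, and every pair is joined by at least one edge of G. Contracting each set to a single vertex therefore yields K_{4} as a minor, and since treewidth is minor-monotone, tw(G) ≥ tw(K_{4}) = 3. Hence tw(G) = 3 exactly.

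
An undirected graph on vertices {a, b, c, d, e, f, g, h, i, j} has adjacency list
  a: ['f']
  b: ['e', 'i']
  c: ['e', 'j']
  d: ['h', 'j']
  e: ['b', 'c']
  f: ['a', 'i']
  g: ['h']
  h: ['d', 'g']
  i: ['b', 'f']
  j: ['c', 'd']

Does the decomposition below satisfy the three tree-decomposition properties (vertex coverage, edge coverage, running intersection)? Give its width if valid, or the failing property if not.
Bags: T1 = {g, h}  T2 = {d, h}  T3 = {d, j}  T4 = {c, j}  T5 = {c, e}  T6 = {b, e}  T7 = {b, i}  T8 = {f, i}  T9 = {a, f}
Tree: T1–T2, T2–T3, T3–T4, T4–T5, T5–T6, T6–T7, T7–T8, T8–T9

Yes; width 1.

Checking the three conditions: (i) the bags cover all of {a, b, c, d, e, f, g, h, i, j}; (ii) for each edge, some bag contains both endpoints; (iii) the bags containing any fixed vertex form a subtree. All hold, so the decomposition is valid with width 2 − 1 = 1.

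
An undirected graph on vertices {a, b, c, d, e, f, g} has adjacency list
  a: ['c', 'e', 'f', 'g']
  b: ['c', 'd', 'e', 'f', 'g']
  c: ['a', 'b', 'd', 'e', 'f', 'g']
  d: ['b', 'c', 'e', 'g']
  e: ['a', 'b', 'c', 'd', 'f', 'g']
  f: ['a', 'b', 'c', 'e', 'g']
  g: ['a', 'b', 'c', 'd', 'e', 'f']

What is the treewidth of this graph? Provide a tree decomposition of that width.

Treewidth 4.
One such decomposition:
Bags: B1 = {a, c, e, f, g}  B2 = {b, c, e, f, g}  B3 = {b, c, d, e, g}
Tree: B1–B2, B2–B3

Each bag holds 5 vertices, so the decomposition has width 4, which upper-bounds the treewidth. Conversely, {b, c, d, e, g} is a clique of size 5, and the vertices of any clique must share a bag in every tree decomposition; so some bag has ≥ 5 vertices and tw(G) ≥ 4. The upper and lower bounds meet at 4, so that is the treewidth.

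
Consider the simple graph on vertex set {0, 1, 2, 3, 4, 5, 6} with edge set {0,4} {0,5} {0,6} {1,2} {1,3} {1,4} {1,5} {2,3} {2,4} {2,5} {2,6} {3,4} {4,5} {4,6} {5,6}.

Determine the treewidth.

3

A width-3 tree decomposition is:
Bags: B1 = {1, 2, 3, 4}  B2 = {1, 2, 4, 5}  B3 = {2, 4, 5, 6}  B4 = {0, 4, 5, 6}
Tree: B1–B2, B2–B3, B3–B4
The largest bag has 4 vertices, giving width 3; this decomposition certifies tw(G) ≤ 3. On the other hand G contains the 4-clique {0, 4, 5, 6}. A clique must lie in a single bag of any decomposition, so no decomposition can have width below 3. The upper and lower bounds meet at 3, so that is the treewidth.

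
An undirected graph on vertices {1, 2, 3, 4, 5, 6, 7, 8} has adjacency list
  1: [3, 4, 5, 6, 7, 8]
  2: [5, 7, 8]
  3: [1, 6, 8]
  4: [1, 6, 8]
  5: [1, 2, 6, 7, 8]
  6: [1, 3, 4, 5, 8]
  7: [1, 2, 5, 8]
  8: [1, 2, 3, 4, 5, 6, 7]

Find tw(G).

3

A width-3 tree decomposition is:
Bags: B1 = {1, 5, 6, 8}  B2 = {1, 3, 6, 8}  B3 = {1, 5, 7, 8}  B4 = {1, 4, 6, 8}  B5 = {2, 5, 7, 8}
Tree: B1–B2, B1–B3, B1–B4, B3–B5
The largest bag has 4 vertices, giving width 3; this decomposition certifies tw(G) ≤ 3. For the lower bound, the 4 vertices {1, 3, 6, 8} are pairwise adjacent, and any tree decomposition puts a clique entirely inside one bag — forcing width ≥ 3. Therefore the treewidth is 3.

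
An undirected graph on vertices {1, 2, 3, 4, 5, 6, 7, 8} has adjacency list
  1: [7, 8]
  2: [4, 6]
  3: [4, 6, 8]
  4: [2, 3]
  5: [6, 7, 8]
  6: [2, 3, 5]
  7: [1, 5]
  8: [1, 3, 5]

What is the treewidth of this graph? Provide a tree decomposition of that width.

The largest bag has 3 vertices, giving width 2; this decomposition certifies tw(G) ≤ 2. The edges 1–7–5–8–1 form a cycle, so G is not a tree and its treewidth is at least 2. Therefore the treewidth is 2.

Treewidth 2.
One such decomposition:
Bags: B1 = {1, 7, 8}  B2 = {5, 7, 8}  B3 = {3, 5, 8}  B4 = {3, 5, 6}  B5 = {3, 4, 6}  B6 = {2, 4, 6}
Tree: B1–B2, B2–B3, B3–B4, B4–B5, B5–B6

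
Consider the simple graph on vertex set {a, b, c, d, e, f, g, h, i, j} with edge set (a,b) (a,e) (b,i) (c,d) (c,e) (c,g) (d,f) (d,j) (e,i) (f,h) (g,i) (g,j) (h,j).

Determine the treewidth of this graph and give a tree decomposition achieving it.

Treewidth 2.
One optimal decomposition is:
Bags: B1 = {a, b, e}  B2 = {b, e, i}  B3 = {c, e, i}  B4 = {c, g, i}  B5 = {c, d, g}  B6 = {d, g, j}  B7 = {d, f, j}  B8 = {f, h, j}
Tree: B1–B2, B2–B3, B3–B4, B4–B5, B5–B6, B6–B7, B7–B8

The largest bag has 3 vertices, giving width 2; this decomposition certifies tw(G) ≤ 2. For the lower bound, G contains the cycle a–b–i–e–a, so G is not a forest; only forests have treewidth ≤ 1, hence tw(G) ≥ 2. Therefore the treewidth is 2.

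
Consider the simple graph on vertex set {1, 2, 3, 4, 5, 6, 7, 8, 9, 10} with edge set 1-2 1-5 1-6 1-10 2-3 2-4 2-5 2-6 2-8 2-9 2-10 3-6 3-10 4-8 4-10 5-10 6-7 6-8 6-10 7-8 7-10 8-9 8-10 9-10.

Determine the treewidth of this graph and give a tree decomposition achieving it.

Treewidth 3.
One such decomposition:
Bags: B1 = {1, 2, 6, 10}  B2 = {2, 6, 8, 10}  B3 = {2, 3, 6, 10}  B4 = {6, 7, 8, 10}  B5 = {2, 8, 9, 10}  B6 = {1, 2, 5, 10}  B7 = {2, 4, 8, 10}
Tree: B1–B2, B1–B3, B2–B4, B2–B5, B1–B6, B2–B7

The largest bag has 4 vertices, giving width 3; this decomposition certifies tw(G) ≤ 3. On the other hand G contains the 4-clique {2, 8, 9, 10}. A clique must lie in a single bag of any decomposition, so no decomposition can have width below 3. Therefore the treewidth is 3.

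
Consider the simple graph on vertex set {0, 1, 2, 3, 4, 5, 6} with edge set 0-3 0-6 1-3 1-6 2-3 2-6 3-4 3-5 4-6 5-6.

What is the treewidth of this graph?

2

A width-2 tree decomposition is:
Bags: B1 = {0, 3, 6}  B2 = {3, 4, 6}  B3 = {1, 3, 6}  B4 = {2, 3, 6}  B5 = {3, 5, 6}
Tree: B1–B2, B2–B3, B3–B4, B4–B5
The largest bag has 3 vertices, giving width 2; this decomposition certifies tw(G) ≤ 2. The edges 3–0–6–4–3 form a cycle, so G is not a tree and its treewidth is at least 2. The upper and lower bounds meet at 2, so that is the treewidth.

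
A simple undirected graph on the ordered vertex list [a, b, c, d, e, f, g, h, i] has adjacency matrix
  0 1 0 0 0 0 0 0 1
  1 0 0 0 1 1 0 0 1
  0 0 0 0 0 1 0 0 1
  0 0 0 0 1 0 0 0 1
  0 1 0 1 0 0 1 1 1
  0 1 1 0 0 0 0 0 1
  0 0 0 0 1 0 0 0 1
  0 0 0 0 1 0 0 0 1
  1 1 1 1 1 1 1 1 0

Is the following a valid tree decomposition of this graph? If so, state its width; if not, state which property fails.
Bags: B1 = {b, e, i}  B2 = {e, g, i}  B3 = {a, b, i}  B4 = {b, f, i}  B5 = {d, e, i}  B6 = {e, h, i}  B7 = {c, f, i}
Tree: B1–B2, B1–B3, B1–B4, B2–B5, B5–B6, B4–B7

Every vertex of G appears in some bag (union = {a, b, c, d, e, f, g, h, i}); every edge is covered by a bag; and for each vertex v the set of bags containing v is connected in the bag tree. The decomposition is therefore valid. The largest bag has 3 vertices, so the width is 2.

Yes; width 2.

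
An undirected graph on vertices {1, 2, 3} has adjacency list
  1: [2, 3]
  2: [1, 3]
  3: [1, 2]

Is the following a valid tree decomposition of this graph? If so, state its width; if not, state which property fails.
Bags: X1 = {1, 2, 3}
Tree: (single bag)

Checking the three conditions: (i) the bags cover all of {1, 2, 3}; (ii) for each edge, some bag contains both endpoints; (iii) the bags containing any fixed vertex form a subtree. All hold, so the decomposition is valid with width 3 − 1 = 2.

Yes; width 2.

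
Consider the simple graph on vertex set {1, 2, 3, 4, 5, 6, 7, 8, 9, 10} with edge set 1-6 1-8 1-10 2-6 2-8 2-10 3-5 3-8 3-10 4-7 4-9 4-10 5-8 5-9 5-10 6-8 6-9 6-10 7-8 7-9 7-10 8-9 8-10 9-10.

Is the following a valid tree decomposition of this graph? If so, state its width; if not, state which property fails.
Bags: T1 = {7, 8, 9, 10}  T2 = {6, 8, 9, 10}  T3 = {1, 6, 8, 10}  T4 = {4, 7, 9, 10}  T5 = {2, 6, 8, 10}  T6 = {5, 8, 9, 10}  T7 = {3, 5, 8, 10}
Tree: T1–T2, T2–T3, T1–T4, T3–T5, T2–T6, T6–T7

Yes; width 3.

Checking the three conditions: (i) the bags cover all of {1, 2, 3, 4, 5, 6, 7, 8, 9, 10}; (ii) for each edge, some bag contains both endpoints; (iii) the bags containing any fixed vertex form a subtree. All hold, so the decomposition is valid with width 4 − 1 = 3.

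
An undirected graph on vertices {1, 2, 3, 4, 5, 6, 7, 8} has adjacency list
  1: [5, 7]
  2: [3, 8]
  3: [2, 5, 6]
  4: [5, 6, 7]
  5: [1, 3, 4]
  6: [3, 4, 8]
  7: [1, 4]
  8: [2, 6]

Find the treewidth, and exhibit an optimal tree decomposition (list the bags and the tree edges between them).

Treewidth 2.
Bags: B1 = {1, 5, 7}  B2 = {4, 5, 7}  B3 = {3, 4, 5}  B4 = {3, 4, 6}  B5 = {2, 3, 6}  B6 = {2, 6, 8}
Tree: B1–B2, B2–B3, B3–B4, B4–B5, B5–B6

Every bag has size at most 3, so the width is 3 − 1 = 2 and tw(G) ≤ 2. The edges 1–7–4–5–1 form a cycle, so G is not a tree and its treewidth is at least 2. Hence tw(G) = 2 exactly.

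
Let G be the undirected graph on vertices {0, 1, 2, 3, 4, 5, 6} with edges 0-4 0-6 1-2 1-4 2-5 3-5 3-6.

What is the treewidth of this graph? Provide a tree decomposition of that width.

Treewidth 2.
One such decomposition:
Bags: B1 = {1, 2, 5}  B2 = {1, 4, 5}  B3 = {0, 4, 5}  B4 = {0, 5, 6}  B5 = {3, 5, 6}
Tree: B1–B2, B2–B3, B3–B4, B4–B5

The largest bag has 3 vertices, giving width 2; this decomposition certifies tw(G) ≤ 2. The edges 5–2–1–4–0–6–3–5 form a cycle, so G is not a tree and its treewidth is at least 2. Hence tw(G) = 2 exactly.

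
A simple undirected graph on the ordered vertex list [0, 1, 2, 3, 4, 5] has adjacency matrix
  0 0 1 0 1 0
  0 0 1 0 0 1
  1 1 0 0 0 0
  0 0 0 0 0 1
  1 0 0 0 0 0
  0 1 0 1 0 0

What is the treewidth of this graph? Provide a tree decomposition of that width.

The largest bag has 2 vertices, giving width 1; this decomposition certifies tw(G) ≤ 1. G has an edge, so its treewidth is at least 1. Combining the bounds, tw(G) = 1.

Treewidth 1.
One optimal decomposition is:
Bags: B1 = {0, 4}  B2 = {0, 2}  B3 = {1, 2}  B4 = {1, 5}  B5 = {3, 5}
Tree: B1–B2, B2–B3, B3–B4, B4–B5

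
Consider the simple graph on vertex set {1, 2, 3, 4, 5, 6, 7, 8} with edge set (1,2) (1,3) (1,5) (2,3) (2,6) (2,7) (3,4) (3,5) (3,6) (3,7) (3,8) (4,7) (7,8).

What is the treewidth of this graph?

A width-2 tree decomposition is:
Bags: B1 = {2, 3, 7}  B2 = {1, 2, 3}  B3 = {2, 3, 6}  B4 = {3, 4, 7}  B5 = {3, 7, 8}  B6 = {1, 3, 5}
Tree: B1–B2, B2–B3, B1–B4, B4–B5, B2–B6
Every bag has size at most 3, so the width is 3 − 1 = 2 and tw(G) ≤ 2. On the other hand G contains the 3-clique {3, 7, 8}. A clique must lie in a single bag of any decomposition, so no decomposition can have width below 2. The upper and lower bounds meet at 2, so that is the treewidth.

2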